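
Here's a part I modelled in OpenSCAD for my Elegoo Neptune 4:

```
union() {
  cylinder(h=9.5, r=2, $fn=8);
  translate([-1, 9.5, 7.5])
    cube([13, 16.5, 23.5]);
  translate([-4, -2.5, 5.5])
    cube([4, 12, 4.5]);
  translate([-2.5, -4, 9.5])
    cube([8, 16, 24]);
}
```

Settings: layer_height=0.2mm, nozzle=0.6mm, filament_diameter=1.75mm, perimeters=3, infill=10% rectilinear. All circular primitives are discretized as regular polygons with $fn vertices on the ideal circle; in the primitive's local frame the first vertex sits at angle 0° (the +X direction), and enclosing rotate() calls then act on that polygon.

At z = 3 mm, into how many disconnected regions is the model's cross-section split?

1

At z = 3 mm: the cylinder: section is a regular 8-gon, circumradius r=2; the cube at (-1, 9.5) is absent (z outside [7.5, 31]); the cube at (-4, -2.5) does not reach this height (z outside [5.5, 10]); the cube at (-2.5, -4) does not reach this height (z outside [9.5, 33.5]); Combining (union): only the r=2 cylinder is present, so the union is just that shape — 1 connected region. The result has 1 disconnected region.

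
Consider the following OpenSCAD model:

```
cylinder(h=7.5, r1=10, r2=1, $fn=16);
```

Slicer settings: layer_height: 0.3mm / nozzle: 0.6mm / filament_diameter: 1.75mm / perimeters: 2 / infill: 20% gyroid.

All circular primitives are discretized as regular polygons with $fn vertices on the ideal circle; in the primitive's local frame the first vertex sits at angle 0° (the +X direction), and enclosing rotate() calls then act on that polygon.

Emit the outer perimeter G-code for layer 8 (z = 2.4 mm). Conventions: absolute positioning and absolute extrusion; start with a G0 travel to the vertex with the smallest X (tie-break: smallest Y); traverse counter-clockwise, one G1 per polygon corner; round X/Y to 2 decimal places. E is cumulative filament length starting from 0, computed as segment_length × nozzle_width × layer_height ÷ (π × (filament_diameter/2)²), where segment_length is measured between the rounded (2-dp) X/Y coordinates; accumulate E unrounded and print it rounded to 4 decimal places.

G0 X-7.12 Y0.00 Z2.40
G1 X-6.58 Y-2.72 E0.2075
G1 X-5.03 Y-5.03 E0.4157
G1 X-2.72 Y-6.58 E0.6239
G1 X0.00 Y-7.12 E0.8314
G1 X2.72 Y-6.58 E1.0389
G1 X5.03 Y-5.03 E1.2471
G1 X6.58 Y-2.72 E1.4553
G1 X7.12 Y0.00 E1.6628
G1 X6.58 Y2.72 E1.8703
G1 X5.03 Y5.03 E2.0785
G1 X2.72 Y6.58 E2.2867
G1 X0.00 Y7.12 E2.4942
G1 X-2.72 Y6.58 E2.7017
G1 X-5.03 Y5.03 E2.9099
G1 X-6.58 Y2.72 E3.1181
G1 X-7.12 Y0.00 E3.3256

At z = 2.4 mm: the cone contributes a regular 16-gon of circumradius 7.120 (interpolated between r1=10 and r2=1 at t=0.320). The outline is a single polygon with 16 vertices. Extrusion per mm of travel: 0.6 × 0.3 / (π × 0.875²) = 0.074835. Accumulating E over each segment gives final E = 3.3256.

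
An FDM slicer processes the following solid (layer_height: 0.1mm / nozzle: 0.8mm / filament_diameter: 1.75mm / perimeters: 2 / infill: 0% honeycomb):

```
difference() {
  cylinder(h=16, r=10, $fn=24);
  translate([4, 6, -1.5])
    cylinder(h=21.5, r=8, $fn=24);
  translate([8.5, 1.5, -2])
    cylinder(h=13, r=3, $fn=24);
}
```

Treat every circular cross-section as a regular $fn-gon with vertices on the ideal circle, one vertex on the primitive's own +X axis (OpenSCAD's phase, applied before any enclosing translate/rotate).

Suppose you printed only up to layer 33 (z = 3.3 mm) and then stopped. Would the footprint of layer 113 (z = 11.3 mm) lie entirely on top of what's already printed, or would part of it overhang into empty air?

Compare the two slices. At z = 3.3: the r=10 cylinder gives a regular 24-gon of circumradius 10 (constant along its height) (area = (24/2)·10.000²·sin(360°/24) = 310.58 mm²); the r=8 cylinder at (4, 6) gives a regular 24-gon of circumradius 8 (constant along its height) (area = (24/2)·8.000²·sin(360°/24) = 198.77 mm²); the r=3 cylinder at (8.5, 1.5) gives a regular 24-gon of circumradius 3 (constant along its height) (area = (24/2)·3.000²·sin(360°/24) = 27.95 mm²); Subtracting the remaining from the first: starting from the r=10 cylinder (310.58 mm²), the r=8 cylinder at (4, 6) partially overlaps it — only the 123.87 mm² overlap (of its 198.77 mm²) is removed, clipping the outline; the r=3 cylinder at (8.5, 1.5) partially overlaps it — only the 2.55 mm² overlap (of its 27.95 mm²) is removed, clipping the outline — area = 184.17 mm². At z = 11.3: the r=10 cylinder contributes a regular 24-gon of circumradius 10 (area = (24/2)·10.000²·sin(360°/24) = 310.58 mm²); the r=8 cylinder at (4, 6) contributes a regular 24-gon of circumradius 8 (area = (24/2)·8.000²·sin(360°/24) = 198.77 mm²); the cylinder at (8.5, 1.5) is absent (z outside [-2, 11]); Taking the first minus the rest: starting from the r=10 cylinder (310.58 mm²), the r=8 cylinder at (4, 6) partially overlaps it — only the 123.87 mm² overlap (of its 198.77 mm²) is removed, clipping the outline — area = 186.72 mm². Checking containment: at z = 11.3 the cross-section extends beyond the z = 3.3 cross-section by about 2.55 mm².

part overhangs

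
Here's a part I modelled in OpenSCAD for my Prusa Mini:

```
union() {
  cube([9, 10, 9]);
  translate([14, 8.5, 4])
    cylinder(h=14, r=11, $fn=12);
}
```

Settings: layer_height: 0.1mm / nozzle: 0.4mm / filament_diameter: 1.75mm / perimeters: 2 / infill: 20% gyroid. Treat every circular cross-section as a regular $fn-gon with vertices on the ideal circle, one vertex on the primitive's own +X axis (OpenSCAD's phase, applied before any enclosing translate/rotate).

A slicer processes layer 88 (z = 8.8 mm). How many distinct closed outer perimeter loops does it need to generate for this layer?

1

At z = 8.8 mm: the 9×10 cube contributes its full rectangle; the cylinder at (14, 8.5): section is a regular 12-gon, circumradius r=11; Combining (union): the regions partially overlap (shared area 46.72 mm²), so overlapping operands fuse into one piece — 1 connected region. The result has 1 disconnected region.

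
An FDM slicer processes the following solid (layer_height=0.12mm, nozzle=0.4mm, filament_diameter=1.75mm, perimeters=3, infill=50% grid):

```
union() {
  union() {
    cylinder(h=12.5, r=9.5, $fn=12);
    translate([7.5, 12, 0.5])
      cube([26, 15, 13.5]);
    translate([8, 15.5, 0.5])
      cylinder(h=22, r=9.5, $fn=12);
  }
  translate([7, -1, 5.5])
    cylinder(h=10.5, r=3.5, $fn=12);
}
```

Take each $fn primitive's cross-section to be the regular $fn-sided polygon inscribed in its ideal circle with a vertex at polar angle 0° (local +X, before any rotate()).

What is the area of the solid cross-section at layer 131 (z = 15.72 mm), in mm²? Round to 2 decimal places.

At z = 15.72 mm: the cylinder does not reach this height (z outside [0, 12.5]); the cube at (7.5, 12) is not intersected at this z (z outside [0.5, 14]); the r=9.5 cylinder at (8, 15.5) contributes a regular 12-gon of circumradius 9.5 (area = (12/2)·9.500²·sin(360°/12) = 270.75 mm²); Combining (union): only the r=9.5 cylinder at (8, 15.5) is present, so the union is just that shape — area = 270.75 mm²; the r=3.5 cylinder at (7, -1) gives a regular 12-gon of circumradius 3.5 (constant along its height) (area = (12/2)·3.500²·sin(360°/12) = 36.75 mm²); Taking the union: the 2 present regions are separate (no shared area or edge), so areas and boundary lengths simply add and each stays a separate island — area = 307.50 mm². Overall, the cross-section has 2 separate islands. Net area = 307.50 mm².

307.50 mm²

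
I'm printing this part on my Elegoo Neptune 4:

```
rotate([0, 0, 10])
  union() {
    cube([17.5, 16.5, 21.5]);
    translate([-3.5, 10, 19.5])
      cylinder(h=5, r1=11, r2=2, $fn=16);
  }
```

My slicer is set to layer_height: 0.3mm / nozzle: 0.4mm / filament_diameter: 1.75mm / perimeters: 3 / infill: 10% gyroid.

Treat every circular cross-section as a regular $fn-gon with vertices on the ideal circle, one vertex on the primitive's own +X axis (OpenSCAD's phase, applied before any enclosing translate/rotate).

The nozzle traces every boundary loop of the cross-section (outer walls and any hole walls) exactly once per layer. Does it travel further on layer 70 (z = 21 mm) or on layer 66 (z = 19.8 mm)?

layer 66 (z = 19.8 mm)

Layer 70 (z = 21): the cube (footprint 17.5×16.5) is included at this height (perimeter 68.00 mm); the cone at (-3.5, 10) contributes a regular 16-gon of circumradius 8.300 (interpolated between r1=11 and r2=2 at t=0.300) (perimeter = 2·16·8.300·sin(180°/16) = 51.82 mm); Combining (union): the regions partially overlap (shared area 49.16 mm²), so the edge portions inside another operand are dropped and the merged outline is re-measured after clipping — boundary = 87.50 mm; (rotated 10° about Z; rotation is an isometry so areas/perimeters/island counts are preserved). So its perimeter = 87.50 mm. Layer 66 (z = 19.8): the cube (footprint 17.5×16.5) is included at this height (perimeter 68.00 mm); the cone at (-3.5, 10) contributes a regular 16-gon of circumradius 10.460 (interpolated between r1=11 and r2=2 at t=0.060) (perimeter = 2·16·10.460·sin(180°/16) = 65.30 mm); Combining (union): the regions partially overlap (shared area 87.92 mm²), so the edge portions inside another operand are dropped and the merged outline is re-measured after clipping — boundary = 92.70 mm; (rotated 10° about Z; rotation is an isometry so areas/perimeters/island counts are preserved). So its perimeter = 92.70 mm. Layer 66 is larger (92.70 vs 87.50 mm).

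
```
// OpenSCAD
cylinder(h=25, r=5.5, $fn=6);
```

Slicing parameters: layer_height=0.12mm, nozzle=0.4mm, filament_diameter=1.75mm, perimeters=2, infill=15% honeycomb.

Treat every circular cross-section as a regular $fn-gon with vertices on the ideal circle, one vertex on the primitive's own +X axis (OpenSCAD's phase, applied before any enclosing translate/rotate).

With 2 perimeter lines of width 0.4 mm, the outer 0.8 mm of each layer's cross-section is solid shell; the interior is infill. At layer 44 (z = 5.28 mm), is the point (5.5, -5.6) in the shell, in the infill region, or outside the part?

At z = 5.28 mm: the r=5.5 cylinder contributes a regular 6-gon of circumradius 5.5. Overall, the cross-section is a single solid region. The nearest boundary edge runs (2.75, -4.76)→(5.50, 0.00); distance from the point to it = 2.80 mm. The point is not inside any of the regions above, so it lies outside the cross-section (2.80 mm from the nearest boundary).

outside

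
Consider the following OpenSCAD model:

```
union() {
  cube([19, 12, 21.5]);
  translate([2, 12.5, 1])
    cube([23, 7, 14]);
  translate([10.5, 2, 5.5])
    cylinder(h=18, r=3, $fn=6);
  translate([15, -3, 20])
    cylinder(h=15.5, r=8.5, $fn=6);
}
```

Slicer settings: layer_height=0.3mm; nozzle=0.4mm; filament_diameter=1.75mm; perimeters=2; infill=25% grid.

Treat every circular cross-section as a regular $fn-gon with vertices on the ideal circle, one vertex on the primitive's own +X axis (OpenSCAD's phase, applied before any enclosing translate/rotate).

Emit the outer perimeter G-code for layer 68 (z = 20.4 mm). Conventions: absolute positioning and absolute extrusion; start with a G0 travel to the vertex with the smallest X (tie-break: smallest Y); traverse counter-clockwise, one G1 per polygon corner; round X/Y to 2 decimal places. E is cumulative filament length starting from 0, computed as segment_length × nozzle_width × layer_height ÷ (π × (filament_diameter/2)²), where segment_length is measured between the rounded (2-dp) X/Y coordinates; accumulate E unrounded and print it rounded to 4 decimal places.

G0 X0.00 Y0.00 Z20.40
G1 X8.23 Y0.00 E0.4106
G1 X6.50 Y-3.00 E0.5834
G1 X10.75 Y-10.36 E1.0074
G1 X19.25 Y-10.36 E1.4315
G1 X23.50 Y-3.00 E1.8555
G1 X19.25 Y4.36 E2.2795
G1 X19.00 Y4.36 E2.2920
G1 X19.00 Y12.00 E2.6731
G1 X0.00 Y12.00 E3.6210
G1 X0.00 Y0.00 E4.2197

At z = 20.4 mm: the cube (footprint 19×12) is included at this height; the cube at (2, 12.5) is absent (z outside [1, 15]); the cylinder at (10.5, 2): section is a regular 6-gon, circumradius r=3; the r=8.5 cylinder at (15, -3) contributes a regular 6-gon of circumradius 8.5; Combining (union): the regions partially overlap (shared area 64.85 mm²), so overlapping operands fuse into one piece — 1 connected region. The outline is a single polygon with 10 vertices. Extrusion per mm of travel: 0.4 × 0.3 / (π × 0.875²) = 0.049890. Accumulating E over each segment gives final E = 4.2197.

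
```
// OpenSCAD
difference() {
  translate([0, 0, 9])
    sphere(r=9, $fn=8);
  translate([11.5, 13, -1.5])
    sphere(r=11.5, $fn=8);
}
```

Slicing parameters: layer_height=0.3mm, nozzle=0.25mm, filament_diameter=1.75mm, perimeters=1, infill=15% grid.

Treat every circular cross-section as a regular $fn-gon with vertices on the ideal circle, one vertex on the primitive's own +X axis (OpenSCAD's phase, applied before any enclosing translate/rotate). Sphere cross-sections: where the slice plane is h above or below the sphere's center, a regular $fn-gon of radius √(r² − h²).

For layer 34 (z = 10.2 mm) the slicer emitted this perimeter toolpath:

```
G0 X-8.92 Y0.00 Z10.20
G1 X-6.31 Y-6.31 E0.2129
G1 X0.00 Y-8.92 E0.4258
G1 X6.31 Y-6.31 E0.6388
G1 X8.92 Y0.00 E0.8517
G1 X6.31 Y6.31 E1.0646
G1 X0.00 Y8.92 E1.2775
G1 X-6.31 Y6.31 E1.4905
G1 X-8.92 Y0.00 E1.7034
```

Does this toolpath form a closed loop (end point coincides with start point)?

yes

Start point (G0): (-8.92, 0.00). End point (last G1): the path returns to the start — closed.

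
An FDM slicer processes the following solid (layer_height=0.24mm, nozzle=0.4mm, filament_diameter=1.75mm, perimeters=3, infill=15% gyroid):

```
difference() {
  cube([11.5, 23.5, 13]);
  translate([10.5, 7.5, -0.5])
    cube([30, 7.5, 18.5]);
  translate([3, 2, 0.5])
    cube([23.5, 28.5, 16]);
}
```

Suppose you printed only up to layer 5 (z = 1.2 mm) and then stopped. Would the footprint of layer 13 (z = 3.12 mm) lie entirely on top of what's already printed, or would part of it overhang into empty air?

entirely on top

Compare the two slices. At z = 1.2: the 11.5×23.5 cube contributes its full rectangle (area 270.25 mm²); the cube at (10.5, 7.5) (footprint 30×7.5) is included at this height (area 225.00 mm²); the cube at (3, 2) is present — its section is the full 23.5×28.5 rectangle (area 669.75 mm²); Subtracting the remaining from the first: starting from the 11.5×23.5 cube (270.25 mm²), the 30×7.5 cube at (10.5, 7.5) partially overlaps it — only the 7.50 mm² overlap (of its 225.00 mm²) is removed, clipping the outline; the 23.5×28.5 cube at (3, 2) partially overlaps it — only the 175.25 mm² overlap (of its 669.75 mm²) is removed, clipping the outline — area = 87.50 mm². At z = 3.12: the 11.5×23.5 cube contributes its full rectangle (area 270.25 mm²); the 30×7.5 cube at (10.5, 7.5) contributes its full rectangle (area 225.00 mm²); the 23.5×28.5 cube at (3, 2) contributes its full rectangle (area 669.75 mm²); After the difference (first − rest): starting from the 11.5×23.5 cube (270.25 mm²), the 30×7.5 cube at (10.5, 7.5) partially overlaps it — only the 7.50 mm² overlap (of its 225.00 mm²) is removed, clipping the outline; the 23.5×28.5 cube at (3, 2) partially overlaps it — only the 175.25 mm² overlap (of its 669.75 mm²) is removed, clipping the outline — area = 87.50 mm². Checking containment: the cross-section at z = 3.12 is a subset of the cross-section at z = 1.2.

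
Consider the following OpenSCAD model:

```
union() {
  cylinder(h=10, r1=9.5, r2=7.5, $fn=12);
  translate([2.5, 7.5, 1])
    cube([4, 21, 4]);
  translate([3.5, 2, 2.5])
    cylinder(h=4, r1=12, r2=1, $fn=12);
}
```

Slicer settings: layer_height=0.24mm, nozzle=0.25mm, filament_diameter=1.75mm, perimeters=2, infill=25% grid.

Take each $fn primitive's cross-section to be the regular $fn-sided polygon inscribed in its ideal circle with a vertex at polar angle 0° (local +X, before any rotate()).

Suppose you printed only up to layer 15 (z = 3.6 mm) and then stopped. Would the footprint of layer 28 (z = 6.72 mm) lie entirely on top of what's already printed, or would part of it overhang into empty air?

Compare the two slices. At z = 3.6: the cone (r1=9.5→r2=7.5) has section circumradius 8.780 here — a regular 12-gon (area = (12/2)·8.780²·sin(360°/12) = 231.27 mm²); the cube at (2.5, 7.5) (footprint 4×21) is included at this height (area 84.00 mm²); the cone at (3.5, 2) (r1=12→r2=1) has section circumradius 8.975 here — a regular 12-gon (area = (12/2)·8.975²·sin(360°/12) = 241.65 mm²); Merging all regions: the regions partially overlap — summed areas 556.92 mm² minus the doubly-counted overlap 179.55 mm² gives 377.36 mm² — area = 377.36 mm². At z = 6.72: the cone contributes a regular 12-gon of circumradius 8.156 (interpolated between r1=9.5 and r2=7.5 at t=0.672) (area = (12/2)·8.156²·sin(360°/12) = 199.56 mm²); the cube at (2.5, 7.5) is absent (z outside [1, 5]); the cone at (3.5, 2) is absent (z outside [2.5, 6.5]); Combining (union): only the cone is present, so the union is just that shape — area = 199.56 mm². Checking containment: the cross-section at z = 6.72 is a subset of the cross-section at z = 3.6.

entirely on top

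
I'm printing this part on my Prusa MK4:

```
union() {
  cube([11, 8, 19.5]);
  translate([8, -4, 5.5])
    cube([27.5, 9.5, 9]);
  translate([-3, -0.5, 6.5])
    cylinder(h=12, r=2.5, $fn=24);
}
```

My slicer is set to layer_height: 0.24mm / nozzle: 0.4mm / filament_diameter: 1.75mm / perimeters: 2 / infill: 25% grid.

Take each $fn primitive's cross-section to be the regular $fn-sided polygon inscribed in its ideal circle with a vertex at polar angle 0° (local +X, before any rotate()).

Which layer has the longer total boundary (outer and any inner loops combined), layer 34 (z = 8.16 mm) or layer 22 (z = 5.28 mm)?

layer 34 (z = 8.16 mm)

Layer 34 (z = 8.16): the 11×8 cube contributes its full rectangle (perimeter 38.00 mm); the cube at (8, -4) is present — its section is the full 27.5×9.5 rectangle (perimeter 74.00 mm); the r=2.5 cylinder at (-3, -0.5) contributes a regular 24-gon of circumradius 2.5 (perimeter = 2·24·2.500·sin(180°/24) = 15.66 mm); Combining (union): the regions partially overlap (shared area 16.50 mm²), so the edge portions inside another operand are dropped and the merged outline is re-measured after clipping — boundary = 110.66 mm. So its perimeter = 110.66 mm. Layer 22 (z = 5.28): the cube (footprint 11×8) is included at this height (perimeter 38.00 mm); the cube at (8, -4) does not reach this height (z outside [5.5, 14.5]); the cylinder at (-3, -0.5) is not intersected at this z (z outside [6.5, 18.5]); Merging all regions: only the 11×8 cube is present, so the union is just that shape — boundary = 38.00 mm. So its perimeter = 38.00 mm. Layer 34 is larger (110.66 vs 38.00 mm).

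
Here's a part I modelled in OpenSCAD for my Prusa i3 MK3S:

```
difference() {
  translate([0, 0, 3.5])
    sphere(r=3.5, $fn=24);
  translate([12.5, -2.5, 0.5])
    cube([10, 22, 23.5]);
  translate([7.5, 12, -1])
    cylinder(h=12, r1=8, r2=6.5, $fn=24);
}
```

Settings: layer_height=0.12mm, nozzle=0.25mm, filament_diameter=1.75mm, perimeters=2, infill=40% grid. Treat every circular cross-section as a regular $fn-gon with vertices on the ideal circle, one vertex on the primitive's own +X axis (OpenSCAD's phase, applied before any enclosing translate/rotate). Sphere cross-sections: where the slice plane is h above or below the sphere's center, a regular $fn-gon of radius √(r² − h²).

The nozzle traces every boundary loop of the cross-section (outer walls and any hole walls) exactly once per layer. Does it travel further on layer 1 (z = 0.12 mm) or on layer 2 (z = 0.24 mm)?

layer 2 (z = 0.24 mm)

Layer 1 (z = 0.12): the r=3.5 sphere slices to a regular 24-gon of circumradius 0.909 (√(r²−h²) with h=3.38 from center) (perimeter = 2·24·0.909·sin(180°/24) = 5.69 mm); the cube at (12.5, -2.5) does not reach this height (z outside [0.5, 24]); the cone at (7.5, 12): at t=0.093 of its height the radius interpolates to r₁+(r₂−r₁)t = 7.860, giving a regular 24-gon of that circumradius (perimeter = 2·24·7.860·sin(180°/24) = 49.24 mm); Taking the first minus the rest: starting from the r=3.5 sphere, the cone at (7.5, 12) misses the remaining region (no effect) — boundary = 5.69 mm. So its perimeter = 5.69 mm. Layer 2 (z = 0.24): the r=3.5 sphere contributes a regular 24-gon of circumradius √(3.5²−3.26²) = 1.274 (perimeter = 2·24·1.274·sin(180°/24) = 7.98 mm); the cube at (12.5, -2.5) is not intersected at this z (z outside [0.5, 24]); the cone at (7.5, 12) contributes a regular 24-gon of circumradius 7.845 (interpolated between r1=8 and r2=6.5 at t=0.103) (perimeter = 2·24·7.845·sin(180°/24) = 49.15 mm); Taking the first minus the rest: starting from the r=3.5 sphere, the cone at (7.5, 12) misses the remaining region (no effect) — boundary = 7.98 mm. So its perimeter = 7.98 mm. Layer 2 is larger (7.98 vs 5.69 mm).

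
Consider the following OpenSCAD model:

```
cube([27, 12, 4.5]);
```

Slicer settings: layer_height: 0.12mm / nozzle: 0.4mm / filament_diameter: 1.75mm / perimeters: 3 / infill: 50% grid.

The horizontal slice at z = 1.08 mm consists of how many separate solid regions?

At z = 1.08 mm: the 27×12 cube contributes its full rectangle. The result has 1 disconnected region.

1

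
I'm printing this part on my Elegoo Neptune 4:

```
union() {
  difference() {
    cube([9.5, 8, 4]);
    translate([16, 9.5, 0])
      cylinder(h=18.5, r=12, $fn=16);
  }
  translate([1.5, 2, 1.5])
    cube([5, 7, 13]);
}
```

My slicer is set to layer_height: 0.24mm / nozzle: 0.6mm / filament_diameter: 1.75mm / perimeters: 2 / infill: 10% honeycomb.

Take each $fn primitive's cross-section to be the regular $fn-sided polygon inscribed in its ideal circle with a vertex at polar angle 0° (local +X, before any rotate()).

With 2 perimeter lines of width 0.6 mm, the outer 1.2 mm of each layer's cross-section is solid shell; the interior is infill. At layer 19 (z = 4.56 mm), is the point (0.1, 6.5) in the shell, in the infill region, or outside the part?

outside

At z = 4.56 mm: the cube does not reach this height (z outside [0, 4]); the cylinder at (16, 9.5): section is a regular 16-gon, circumradius r=12; Subtracting the remaining from the first: the first operand is absent here, so nothing remains; the 5×7 cube at (1.5, 2) contributes its full rectangle; Combining (union): only the 5×7 cube at (1.5, 2) is present, so the union is just that shape — 1 connected region. Overall, the cross-section is a single solid region. The nearest boundary edge runs (1.50, 9.00)→(1.50, 2.00); distance from the point to it = 1.40 mm. The point is not inside any of the regions above, so it lies outside the cross-section (1.40 mm from the nearest boundary).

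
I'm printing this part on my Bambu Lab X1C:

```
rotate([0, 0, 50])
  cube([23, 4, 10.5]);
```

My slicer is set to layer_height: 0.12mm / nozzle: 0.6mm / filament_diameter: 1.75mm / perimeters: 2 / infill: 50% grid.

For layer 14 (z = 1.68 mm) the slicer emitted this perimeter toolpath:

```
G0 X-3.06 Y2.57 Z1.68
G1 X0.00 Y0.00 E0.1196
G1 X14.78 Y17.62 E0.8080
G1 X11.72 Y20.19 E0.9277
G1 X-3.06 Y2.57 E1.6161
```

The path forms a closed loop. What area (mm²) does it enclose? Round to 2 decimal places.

Apply the shoelace formula to the sequence of (X, Y) vertices; enclosed area = 91.90 mm².

91.90 mm²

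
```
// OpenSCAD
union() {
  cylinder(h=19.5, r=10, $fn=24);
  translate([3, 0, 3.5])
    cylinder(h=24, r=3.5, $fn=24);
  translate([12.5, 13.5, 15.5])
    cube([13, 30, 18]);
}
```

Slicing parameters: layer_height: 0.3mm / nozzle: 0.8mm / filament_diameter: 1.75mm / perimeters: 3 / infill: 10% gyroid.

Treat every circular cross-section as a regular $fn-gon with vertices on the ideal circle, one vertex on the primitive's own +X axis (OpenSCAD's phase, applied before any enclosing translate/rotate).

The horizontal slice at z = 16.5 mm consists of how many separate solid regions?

2

At z = 16.5 mm: the r=10 cylinder gives a regular 24-gon of circumradius 10 (constant along its height); the r=3.5 cylinder at (3, 0) contributes a regular 24-gon of circumradius 3.5; the cube at (12.5, 13.5) is present — its section is the full 13×30 rectangle; Combining (union): the regions partially overlap (shared area 38.05 mm²), so overlapping operands fuse into one piece — 2 connected regions. The result has 2 disconnected regions.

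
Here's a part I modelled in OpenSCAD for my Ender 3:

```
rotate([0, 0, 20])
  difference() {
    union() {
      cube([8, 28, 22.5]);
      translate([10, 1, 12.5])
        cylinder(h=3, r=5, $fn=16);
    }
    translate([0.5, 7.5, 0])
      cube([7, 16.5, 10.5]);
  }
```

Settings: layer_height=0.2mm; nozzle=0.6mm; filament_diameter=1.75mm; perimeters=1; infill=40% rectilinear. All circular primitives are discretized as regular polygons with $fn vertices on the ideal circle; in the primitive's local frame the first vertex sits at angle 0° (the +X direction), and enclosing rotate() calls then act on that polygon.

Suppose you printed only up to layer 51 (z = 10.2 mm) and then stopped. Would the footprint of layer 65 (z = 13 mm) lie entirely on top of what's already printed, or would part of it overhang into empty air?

Compare the two slices. At z = 10.2: the cube is present — its section is the full 8×28 rectangle (area 224.00 mm²); the cylinder at (10, 1) is not intersected at this z (z outside [12.5, 15.5]); Merging all regions: only the 8×28 cube is present, so the union is just that shape — area = 224.00 mm²; the cube at (0.5, 7.5) is present — its section is the full 7×16.5 rectangle (area 115.50 mm²); After the difference (first − rest): starting from that combined region (224.00 mm²), the 7×16.5 cube at (0.5, 7.5) lies wholly inside it (removes its full 115.50 mm² and its 47.00 mm outline becomes a hole wall) — area = 108.50 mm²; (whole slice rotated 20° about Z — lengths, areas and connectivity unchanged). At z = 13: the cube (footprint 8×28) is included at this height (area 224.00 mm²); the r=5 cylinder at (10, 1) gives a regular 16-gon of circumradius 5 (constant along its height) (area = (16/2)·5.000²·sin(360°/16) = 76.54 mm²); Taking the union: the regions partially overlap — summed areas 300.54 mm² minus the doubly-counted overlap 12.43 mm² gives 288.10 mm² — area = 288.10 mm²; the cube at (0.5, 7.5) is not intersected at this z (z outside [0, 10.5]); Taking the first minus the rest: none of the subtracted shapes is present at this height, so the result so far is unchanged — area = 288.10 mm²; (rotated 20° about Z; rotation is an isometry so areas/perimeters/island counts are preserved). Checking containment: at z = 13 the cross-section extends beyond the z = 10.2 cross-section by about 179.60 mm².

part overhangs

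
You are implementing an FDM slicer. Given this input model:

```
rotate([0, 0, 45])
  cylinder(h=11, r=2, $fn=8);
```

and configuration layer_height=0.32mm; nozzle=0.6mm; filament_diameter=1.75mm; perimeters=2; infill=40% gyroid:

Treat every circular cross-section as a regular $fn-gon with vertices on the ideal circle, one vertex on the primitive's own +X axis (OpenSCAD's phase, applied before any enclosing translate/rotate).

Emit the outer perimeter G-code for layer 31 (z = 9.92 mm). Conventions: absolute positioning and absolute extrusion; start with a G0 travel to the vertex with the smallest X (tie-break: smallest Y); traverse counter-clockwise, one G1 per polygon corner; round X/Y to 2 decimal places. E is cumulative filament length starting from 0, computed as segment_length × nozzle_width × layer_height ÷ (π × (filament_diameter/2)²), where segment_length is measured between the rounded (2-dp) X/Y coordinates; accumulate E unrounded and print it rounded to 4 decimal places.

G0 X-2.00 Y0.00 Z9.92
G1 X-1.41 Y-1.41 E0.1220
G1 X0.00 Y-2.00 E0.2440
G1 X1.41 Y-1.41 E0.3660
G1 X2.00 Y0.00 E0.4880
G1 X1.41 Y1.41 E0.6100
G1 X0.00 Y2.00 E0.7321
G1 X-1.41 Y1.41 E0.8541
G1 X-2.00 Y0.00 E0.9761

At z = 9.92 mm: the r=2 cylinder gives a regular 8-gon of circumradius 2 (constant along its height); (whole slice rotated 45° about Z — lengths, areas and connectivity unchanged). The outline is a single polygon with 8 vertices. Extrusion per mm of travel: 0.6 × 0.32 / (π × 0.875²) = 0.079824. Accumulating E over each segment gives final E = 0.9761.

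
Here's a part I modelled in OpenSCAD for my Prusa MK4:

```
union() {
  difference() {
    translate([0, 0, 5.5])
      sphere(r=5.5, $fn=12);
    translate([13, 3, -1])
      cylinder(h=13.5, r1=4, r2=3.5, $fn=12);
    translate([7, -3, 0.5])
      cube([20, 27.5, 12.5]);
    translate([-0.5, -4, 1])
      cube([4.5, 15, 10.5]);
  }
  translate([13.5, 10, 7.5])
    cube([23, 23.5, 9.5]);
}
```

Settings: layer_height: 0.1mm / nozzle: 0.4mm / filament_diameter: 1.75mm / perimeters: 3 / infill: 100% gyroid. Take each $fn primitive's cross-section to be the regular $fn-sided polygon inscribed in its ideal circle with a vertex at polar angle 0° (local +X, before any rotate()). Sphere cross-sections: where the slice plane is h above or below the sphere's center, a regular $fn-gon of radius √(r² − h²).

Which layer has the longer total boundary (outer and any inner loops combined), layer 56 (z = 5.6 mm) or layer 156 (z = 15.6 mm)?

Layer 56 (z = 5.6): the r=5.5 sphere contributes a regular 12-gon of circumradius √(5.5²−0.1²) = 5.499 (perimeter = 2·12·5.499·sin(180°/12) = 34.16 mm); the cone at (13, 3) (r1=4→r2=3.5) has section circumradius 3.756 here — a regular 12-gon (perimeter = 2·12·3.756·sin(180°/12) = 23.33 mm); the cube at (7, -3) is present — its section is the full 20×27.5 rectangle (perimeter 95.00 mm); the 4.5×15 cube at (-0.5, -4) contributes its full rectangle (perimeter 39.00 mm); Subtracting the remaining from the first: starting from the r=5.5 sphere, the cone at (13, 3) misses the remaining region (no effect); the 20×27.5 cube at (7, -3) misses the remaining region (no effect); the 4.5×15 cube at (-0.5, -4) partially overlaps it — only the 39.88 mm² overlap (of its 67.50 mm²) is removed, clipping the outline — boundary = 48.74 mm; the cube at (13.5, 10) does not reach this height (z outside [7.5, 17]); Merging all regions: only the result so far is present, so the union is just that shape — boundary = 48.74 mm. So its perimeter = 48.74 mm. Layer 156 (z = 15.6): the sphere is not intersected at this z (|z−center|=10.100 > r=5.5); the cone at (13, 3) is absent (z outside [-1, 12.5]); the cube at (7, -3) does not reach this height (z outside [0.5, 13]); the cube at (-0.5, -4) is not intersected at this z (z outside [1, 11.5]); Subtracting the remaining from the first: the first operand is absent here, so nothing remains; the cube at (13.5, 10) is present — its section is the full 23×23.5 rectangle (perimeter 93.00 mm); Merging all regions: only the 23×23.5 cube at (13.5, 10) is present, so the union is just that shape — boundary = 93.00 mm. So its perimeter = 93.00 mm. Layer 156 is larger (93.00 vs 48.74 mm).

layer 156 (z = 15.6 mm)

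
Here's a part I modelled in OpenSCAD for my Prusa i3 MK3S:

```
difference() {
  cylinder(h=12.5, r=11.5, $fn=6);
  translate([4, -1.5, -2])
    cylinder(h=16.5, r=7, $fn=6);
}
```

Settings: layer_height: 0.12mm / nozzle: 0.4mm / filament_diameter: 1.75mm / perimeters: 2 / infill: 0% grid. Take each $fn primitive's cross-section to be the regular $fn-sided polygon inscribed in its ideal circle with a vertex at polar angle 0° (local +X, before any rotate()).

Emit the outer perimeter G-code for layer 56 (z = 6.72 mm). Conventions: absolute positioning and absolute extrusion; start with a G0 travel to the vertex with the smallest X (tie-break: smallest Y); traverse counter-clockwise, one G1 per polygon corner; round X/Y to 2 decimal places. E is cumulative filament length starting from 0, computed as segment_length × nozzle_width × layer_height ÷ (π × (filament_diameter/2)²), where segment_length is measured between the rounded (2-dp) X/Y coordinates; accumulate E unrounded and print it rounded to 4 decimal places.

At z = 6.72 mm: the r=11.5 cylinder contributes a regular 6-gon of circumradius 11.5; the cylinder at (4, -1.5): section is a regular 6-gon, circumradius r=7; Taking the first minus the rest: starting from the r=11.5 cylinder, the r=7 cylinder at (4, -1.5) partially overlaps it — only the 125.03 mm² overlap (of its 127.31 mm²) is removed, clipping the outline — 1 connected region. The outline is a single polygon with 12 vertices. Extrusion per mm of travel: 0.4 × 0.12 / (π × 0.875²) = 0.019956. Accumulating E over each segment gives final E = 1.9136.

G0 X-11.50 Y0.00 Z6.72
G1 X-5.75 Y-9.96 E0.2295
G1 X5.75 Y-9.96 E0.4590
G1 X7.13 Y-7.56 E0.5142
G1 X0.50 Y-7.56 E0.6466
G1 X-3.00 Y-1.50 E0.7862
G1 X0.50 Y4.56 E0.9259
G1 X7.50 Y4.56 E1.0656
G1 X10.82 Y-1.18 E1.1979
G1 X11.50 Y0.00 E1.2251
G1 X5.75 Y9.96 E1.4546
G1 X-5.75 Y9.96 E1.6841
G1 X-11.50 Y0.00 E1.9136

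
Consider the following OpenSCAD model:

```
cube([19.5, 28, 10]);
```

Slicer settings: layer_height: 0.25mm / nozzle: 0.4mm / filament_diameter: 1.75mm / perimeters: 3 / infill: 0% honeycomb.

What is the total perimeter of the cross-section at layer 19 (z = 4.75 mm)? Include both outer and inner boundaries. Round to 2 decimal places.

95.00 mm

At z = 4.75 mm: the cube (footprint 19.5×28) is included at this height (perimeter 95.00 mm). Overall, the cross-section is a single solid region. Total boundary length (outer) = 95.00 mm.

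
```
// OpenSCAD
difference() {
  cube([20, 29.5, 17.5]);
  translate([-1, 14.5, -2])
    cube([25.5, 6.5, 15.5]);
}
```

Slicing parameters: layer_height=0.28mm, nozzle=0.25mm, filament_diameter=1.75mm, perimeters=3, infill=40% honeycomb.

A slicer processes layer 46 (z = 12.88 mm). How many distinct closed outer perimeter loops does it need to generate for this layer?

At z = 12.88 mm: the cube is present — its section is the full 20×29.5 rectangle; the 25.5×6.5 cube at (-1, 14.5) contributes its full rectangle; Taking the first minus the rest: starting from the 20×29.5 cube, the 25.5×6.5 cube at (-1, 14.5) partially overlaps it — only the 130.00 mm² overlap (of its 165.75 mm²) is removed, clipping the outline — 2 connected regions. The result has 2 disconnected regions.

2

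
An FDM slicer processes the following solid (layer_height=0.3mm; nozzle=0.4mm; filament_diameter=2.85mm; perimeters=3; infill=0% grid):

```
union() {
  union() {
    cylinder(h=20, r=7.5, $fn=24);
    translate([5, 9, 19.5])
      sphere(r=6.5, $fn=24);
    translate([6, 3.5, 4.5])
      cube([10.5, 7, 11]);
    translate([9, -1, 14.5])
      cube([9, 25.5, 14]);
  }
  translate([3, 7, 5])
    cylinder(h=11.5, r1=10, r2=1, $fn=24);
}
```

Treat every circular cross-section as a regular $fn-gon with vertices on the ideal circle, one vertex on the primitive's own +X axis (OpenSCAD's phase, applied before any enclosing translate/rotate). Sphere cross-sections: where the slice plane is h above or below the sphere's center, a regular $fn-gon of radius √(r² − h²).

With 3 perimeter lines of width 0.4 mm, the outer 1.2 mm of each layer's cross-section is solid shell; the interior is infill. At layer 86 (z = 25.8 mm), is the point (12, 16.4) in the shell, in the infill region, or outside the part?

infill

At z = 25.8 mm: the cylinder is absent (z outside [0, 20]); the sphere at (5, 9): section is a regular 24-gon, circumradius = √(r²−h²) = √(6.5²−6.3²) = 1.600; the cube at (6, 3.5) is not intersected at this z (z outside [4.5, 15.5]); the cube at (9, -1) (footprint 9×25.5) is included at this height; Merging all regions: the 2 present regions are separate (no shared area or edge), so areas and boundary lengths simply add and each stays a separate island — 2 connected regions; the cone at (3, 7) does not reach this height (z outside [5, 16.5]); Merging all regions: only that combined region is present, so the union is just that shape — 2 connected regions. Overall, the cross-section has 2 separate islands. The nearest boundary edge runs (9.00, -1.00)→(9.00, 24.50); distance from the point to it = 3.00 mm. (Shell/infill is judged within the island containing the point — the largest one.) The point is inside the cross-section and 3.00 mm from the nearest boundary — more than the 1.2 mm shell width (3 × 0.4), so it's in the infill interior.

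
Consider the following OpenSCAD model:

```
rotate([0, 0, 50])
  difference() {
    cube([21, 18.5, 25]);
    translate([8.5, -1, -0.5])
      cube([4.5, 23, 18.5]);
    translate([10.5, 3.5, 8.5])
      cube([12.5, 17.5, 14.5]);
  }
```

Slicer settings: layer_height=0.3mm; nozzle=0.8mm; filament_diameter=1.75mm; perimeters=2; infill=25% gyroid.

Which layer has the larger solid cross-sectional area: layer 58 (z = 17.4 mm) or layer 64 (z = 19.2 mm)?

Layer 58 (z = 17.4): the cube (footprint 21×18.5) is included at this height (area 388.50 mm²); the 4.5×23 cube at (8.5, -1) contributes its full rectangle (area 103.50 mm²); the cube at (10.5, 3.5) (footprint 12.5×17.5) is included at this height (area 218.75 mm²); Taking the first minus the rest: starting from the 21×18.5 cube (388.50 mm²), the 4.5×23 cube at (8.5, -1) partially overlaps it — only the 83.25 mm² overlap (of its 103.50 mm²) is removed, clipping the outline; the 12.5×17.5 cube at (10.5, 3.5) partially overlaps it — only the 120.00 mm² overlap (of its 218.75 mm²) is removed, clipping the outline — area = 185.25 mm²; (whole slice rotated 50° about Z — lengths, areas and connectivity unchanged). So its area = 185.25 mm². Layer 64 (z = 19.2): the cube is present — its section is the full 21×18.5 rectangle (area 388.50 mm²); the cube at (8.5, -1) does not reach this height (z outside [-0.5, 18]); the 12.5×17.5 cube at (10.5, 3.5) contributes its full rectangle (area 218.75 mm²); Taking the first minus the rest: starting from the 21×18.5 cube (388.50 mm²), the 12.5×17.5 cube at (10.5, 3.5) partially overlaps it — only the 157.50 mm² overlap (of its 218.75 mm²) is removed, clipping the outline — area = 231.00 mm²; (whole slice rotated 50° about Z — lengths, areas and connectivity unchanged). So its area = 231.00 mm². Layer 64 is larger (231.00 vs 185.25 mm²).

layer 64 (z = 19.2 mm)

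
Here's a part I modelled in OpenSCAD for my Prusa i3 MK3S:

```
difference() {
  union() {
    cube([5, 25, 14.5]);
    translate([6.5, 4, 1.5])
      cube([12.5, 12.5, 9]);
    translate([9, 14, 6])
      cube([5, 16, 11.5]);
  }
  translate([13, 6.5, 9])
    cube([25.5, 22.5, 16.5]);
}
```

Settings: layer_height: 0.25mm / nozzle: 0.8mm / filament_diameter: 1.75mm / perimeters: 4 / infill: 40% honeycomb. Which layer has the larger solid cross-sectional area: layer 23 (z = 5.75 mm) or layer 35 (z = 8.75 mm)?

Layer 23 (z = 5.75): the cube (footprint 5×25) is included at this height (area 125.00 mm²); the cube at (6.5, 4) is present — its section is the full 12.5×12.5 rectangle (area 156.25 mm²); the cube at (9, 14) is not intersected at this z (z outside [6, 17.5]); Merging all regions: the 2 present regions are separate (no shared area or edge), so areas and boundary lengths simply add and each stays a separate island — area = 281.25 mm²; the cube at (13, 6.5) is not intersected at this z (z outside [9, 25.5]); Subtracting the remaining from the first: none of the subtracted shapes is present at this height, so the result so far is unchanged — area = 281.25 mm². So its area = 281.25 mm². Layer 35 (z = 8.75): the cube is present — its section is the full 5×25 rectangle (area 125.00 mm²); the cube at (6.5, 4) is present — its section is the full 12.5×12.5 rectangle (area 156.25 mm²); the cube at (9, 14) (footprint 5×16) is included at this height (area 80.00 mm²); Merging all regions: the regions partially overlap — summed areas 361.25 mm² minus the doubly-counted overlap 12.50 mm² gives 348.75 mm² — area = 348.75 mm²; the cube at (13, 6.5) is not intersected at this z (z outside [9, 25.5]); After the difference (first − rest): none of the subtracted shapes is present at this height, so that combined region is unchanged — area = 348.75 mm². So its area = 348.75 mm². Layer 35 is larger (348.75 vs 281.25 mm²).

layer 35 (z = 8.75 mm)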